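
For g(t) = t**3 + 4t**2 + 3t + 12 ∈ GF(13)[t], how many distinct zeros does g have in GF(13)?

Evaluate at each of the 13 elements of GF(13):
g(0) = 12; g(1) = 7; g(2) = 3; g(3) = 6; g(4) = 9; g(5) = 5; g(6) = 0 → root; g(7) = 0 → root; g(8) = 11; g(9) = 0 → root; g(10) = 12; g(11) = 1; g(12) = 12.
Roots: {6, 7, 9}.

3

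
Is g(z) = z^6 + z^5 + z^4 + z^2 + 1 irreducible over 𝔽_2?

Yes

Check for roots in 𝔽_2: g(0) = 1; g(1) = 1.
No roots, so no linear factors.
Monic irreducibles of degree 2 over GF(2): z^2 + z + 1.
None of them divide g (all give nonzero remainder).
Monic irreducibles of degree 3 over GF(2): z^3 + z + 1, z^3 + z^2 + 1.
None of them divide g (all give nonzero remainder).
No irreducible factor of degree ≤ 3 exists, so g is irreducible over GF(2).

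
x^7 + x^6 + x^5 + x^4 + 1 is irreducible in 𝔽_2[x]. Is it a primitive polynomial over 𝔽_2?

Write f(x) = x^7 + x^6 + x^5 + x^4 + 1.
|GF(2^7)^×| = 2^7 − 1 = 127. Prime factorization: 127 = 127.
f is primitive ⇔ x has order 127 in GF(2)[x]/(f), i.e. x^(127/q) ≠ 1 for each prime q | 127.
x^(1) mod f = x.
None equal 1, so x has full order 127; f is primitive.

Yes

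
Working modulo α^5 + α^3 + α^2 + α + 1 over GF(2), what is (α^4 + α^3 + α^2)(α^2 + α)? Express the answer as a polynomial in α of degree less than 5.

α^4 + α^2 + α

Multiply in GF(2)[α]: (α^4 + α^3 + α^2)·(α^2 + α) = α^6 + α^3.
Reduce using α^5 ≡ α^3 + α^2 + α + 1 (mod α^5 + α^3 + α^2 + α + 1).
Reduced: α^4 + α^2 + α.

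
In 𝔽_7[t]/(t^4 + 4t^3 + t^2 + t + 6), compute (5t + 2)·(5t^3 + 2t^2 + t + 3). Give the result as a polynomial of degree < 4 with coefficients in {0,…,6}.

4t^3 + 5t^2 + 6t + 3

Multiply in 𝔽_7[t]: (5t + 2)·(5t^3 + 2t^2 + t + 3) = 4t^4 + 6t^3 + 2t^2 + 3t + 6.
Reduce using t^4 ≡ 3t^3 + 6t^2 + 6t + 1 (mod t^4 + 4t^3 + t^2 + t + 6).
Reduced: 4t^3 + 5t^2 + 6t + 3.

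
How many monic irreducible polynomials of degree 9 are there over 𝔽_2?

Gauss's count: N_{2}(9) = (1/9) Σ_{d|9} μ(9/d)·2^d.
Divisors of 9: 1, 3, 9; μ(9/d) for each: 0, -1, 1.
Σ = − 2^3 + 2^9 = 504.
N = 504/9 = 56.

56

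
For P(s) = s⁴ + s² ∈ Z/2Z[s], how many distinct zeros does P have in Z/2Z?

Evaluate at each of the 2 elements of Z/2Z:
P(0) = 0 → root; P(1) = 0 → root.
Roots: {0, 1}.

2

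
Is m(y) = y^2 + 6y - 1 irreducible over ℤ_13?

No

Check each element of ℤ_13 for a root: m(0)=12, m(1)=6, m(2)=2, m(3)=0, m(4)=0, m(5)=2, m(6)=6, m(7)=12, m(8)=7, m(9)=4, m(10)=3, m(11)=4, m(12)=7.
m(3) = 0, so (y − 3) divides m(y); m is reducible.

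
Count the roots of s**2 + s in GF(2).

Write h(s) = s**2 + s.
Evaluate at each of the 2 elements of GF(2):
h(0) = 0 → root; h(1) = 0 → root.
Roots: {0, 1}.

2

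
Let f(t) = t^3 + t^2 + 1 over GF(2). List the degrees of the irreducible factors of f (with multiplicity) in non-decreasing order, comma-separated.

Roots in GF(2): f(0) = 1; f(1) = 1.
Complete factorization: f(t) = (t^3 + t^2 + 1).
Factor degrees with multiplicity: 3 = 3.

3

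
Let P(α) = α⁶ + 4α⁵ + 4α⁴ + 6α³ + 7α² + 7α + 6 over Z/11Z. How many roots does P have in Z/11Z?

4

Evaluate at each of the 11 elements of Z/11Z:
P(0) = 6; P(1) = 2; P(2) = 0 → root; P(3) = 0 → root; P(4) = 0 → root; P(5) = 10; P(6) = 5; P(7) = 4; P(8) = 0 → root; P(9) = 5; P(10) = 1.
Roots: {2, 3, 4, 8}.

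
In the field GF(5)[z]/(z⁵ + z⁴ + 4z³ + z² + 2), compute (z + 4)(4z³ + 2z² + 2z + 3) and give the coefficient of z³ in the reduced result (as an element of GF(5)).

Multiply in GF(5)[z]: (z + 4)·(4z³ + 2z² + 2z + 3) = 4z⁴ + 3z³ + z + 2.
Reduced: 4z⁴ + 3z³ + z + 2.

3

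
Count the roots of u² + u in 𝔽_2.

2

Write P(u) = u² + u.
Evaluate at each of the 2 elements of 𝔽_2:
P(0) = 0 → root; P(1) = 0 → root.
Roots: {0, 1}.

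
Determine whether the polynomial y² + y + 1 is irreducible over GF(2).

Yes

Write g(y) = y² + y + 1.
Check for roots in GF(2): g(0) = 1; g(1) = 1.
No roots. A degree-2 polynomial over a field with no linear factor is irreducible.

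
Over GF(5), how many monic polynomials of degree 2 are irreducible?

The number of monic irreducibles of degree 2 over GF(5) is (1/2)·Σ_{d∣2} μ(2/d) 5^d.
Divisors of 2: 1, 2; μ(2/d) for each: -1, 1.
Σ = − 5^1 + 5^2 = 20.
N = 20/2 = 10.

10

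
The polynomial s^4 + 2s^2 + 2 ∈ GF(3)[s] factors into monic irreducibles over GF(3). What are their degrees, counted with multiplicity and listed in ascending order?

4

Write f(s) = s^4 + 2s^2 + 2.
Roots in GF(3): f(0) = 2; f(1) = 2; f(2) = 2.
Complete factorization: f(s) = (s^4 + 2s^2 + 2).
Factor degrees with multiplicity: 4 = 4.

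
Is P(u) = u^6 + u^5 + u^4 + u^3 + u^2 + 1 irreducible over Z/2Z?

Check for roots in Z/2Z: P(0) = 1; P(1) = 0 → root.
P(1) = 0, so (u − 1) divides P(u); P is reducible.

No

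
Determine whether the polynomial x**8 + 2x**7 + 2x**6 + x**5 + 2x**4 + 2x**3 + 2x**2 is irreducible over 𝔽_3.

Write g(x) = x**8 + 2x**7 + 2x**6 + x**5 + 2x**4 + 2x**3 + 2x**2.
Check for roots in 𝔽_3: g(0) = 0 → root; g(1) = 0 → root; g(2) = 2.
g(0) = 0, so (x) divides g(x); g is reducible.

No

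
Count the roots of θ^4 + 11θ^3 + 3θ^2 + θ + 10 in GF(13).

Write g(θ) = θ^4 + 11θ^3 + 3θ^2 + θ + 10.
Evaluate at each of the 13 elements of GF(13):
g(0) = 10; g(1) = 0 → root; g(2) = 11; g(3) = 2; g(4) = 8; g(5) = 10; g(6) = 0 → root; g(7) = 7; g(8) = 6; g(9) = 9; g(10) = 0 → root; g(11) = 0 → root; g(12) = 2.
Roots: {1, 6, 10, 11}.

4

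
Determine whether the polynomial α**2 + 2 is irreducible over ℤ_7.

Yes

Write f(α) = α**2 + 2.
Check for roots in ℤ_7: f(0) = 2; f(1) = 3; f(2) = 6; f(3) = 4; f(4) = 4; f(5) = 6; f(6) = 3.
No roots. A degree-2 polynomial over a field with no linear factor is irreducible.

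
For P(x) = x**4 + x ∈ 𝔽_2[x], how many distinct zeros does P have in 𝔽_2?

Evaluate at each of the 2 elements of 𝔽_2:
P(0) = 0 → root; P(1) = 0 → root.
Roots: {0, 1}.

2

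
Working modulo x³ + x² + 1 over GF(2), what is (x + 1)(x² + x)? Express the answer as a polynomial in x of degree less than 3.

x^2 + x + 1

Multiply in GF(2)[x]: (x + 1)·(x² + x) = x³ + x.
Reduce using x³ ≡ x² + 1 (mod x³ + x² + 1).
Reduced: x² + x + 1.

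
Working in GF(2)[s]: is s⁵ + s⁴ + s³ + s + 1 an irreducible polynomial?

Yes

Write f(s) = s⁵ + s⁴ + s³ + s + 1.
Check for roots in GF(2): f(0) = 1; f(1) = 1.
No roots, so no linear factors.
Monic irreducibles of degree 2 over GF(2): s² + s + 1.
None of them divide f (all give nonzero remainder).
No irreducible factor of degree ≤ 2 exists, so f is irreducible over GF(2).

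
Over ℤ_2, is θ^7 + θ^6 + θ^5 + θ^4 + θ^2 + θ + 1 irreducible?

Yes

Write h(θ) = θ^7 + θ^6 + θ^5 + θ^4 + θ^2 + θ + 1.
Check for roots in ℤ_2: h(0) = 1; h(1) = 1.
No roots, so no linear factors.
Monic irreducibles of degree 2 over GF(2): θ^2 + θ + 1.
None of them divide h (all give nonzero remainder).
Monic irreducibles of degree 3 over GF(2): θ^3 + θ + 1, θ^3 + θ^2 + 1.
None of them divide h (all give nonzero remainder).
No irreducible factor of degree ≤ 3 exists, so h is irreducible over GF(2).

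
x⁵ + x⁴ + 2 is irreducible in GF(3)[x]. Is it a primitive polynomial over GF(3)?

Write f(x) = x⁵ + x⁴ + 2.
|GF(3^5)^×| = 3^5 − 1 = 242. Prime factorization: 242 = 2·11^2.
f is primitive ⇔ x has order 242 in GF(3)[x]/(f), i.e. x^(242/q) ≠ 1 for each prime q | 242.
x^(121) mod f = 1
x^(22) mod f = 2x² + x + 1.
Since x^(121) = 1, the order of x divides 121 < 242; not primitive.

No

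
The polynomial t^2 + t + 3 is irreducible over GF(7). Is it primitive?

Yes

Write f(t) = t^2 + t + 3.
|GF(7^2)^×| = 7^2 − 1 = 48. Prime factorization: 48 = 2^4·3.
f is primitive ⇔ t has order 48 in GF(7)[t]/(f), i.e. t^(48/q) ≠ 1 for each prime q | 48.
t^(24) mod f = 6.
t^(16) mod f = 2.
None equal 1, so t has full order 48; f is primitive.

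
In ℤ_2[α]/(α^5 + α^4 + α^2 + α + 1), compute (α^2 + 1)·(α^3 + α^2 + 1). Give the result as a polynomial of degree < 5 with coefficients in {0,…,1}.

α^3 + α^2 + α

Multiply in ℤ_2[α]: (α^2 + 1)·(α^3 + α^2 + 1) = α^5 + α^4 + α^3 + 1.
Reduce using α^5 ≡ α^4 + α^2 + α + 1 (mod α^5 + α^4 + α^2 + α + 1).
Reduced: α^3 + α^2 + α.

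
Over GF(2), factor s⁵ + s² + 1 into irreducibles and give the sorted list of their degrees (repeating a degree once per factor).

5

Write g(s) = s⁵ + s² + 1.
Roots in GF(2): g(0) = 1; g(1) = 1.
Complete factorization: g(s) = (s⁵ + s² + 1).
Factor degrees with multiplicity: 5 = 5.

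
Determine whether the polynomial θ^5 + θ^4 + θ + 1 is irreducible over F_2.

No

Write f(θ) = θ^5 + θ^4 + θ + 1.
Check for roots in F_2: f(0) = 1; f(1) = 0 → root.
f(1) = 0, so (θ − 1) divides f(θ); f is reducible.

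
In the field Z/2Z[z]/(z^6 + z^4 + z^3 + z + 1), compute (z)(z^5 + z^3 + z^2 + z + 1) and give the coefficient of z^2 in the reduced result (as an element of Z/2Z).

Multiply in Z/2Z[z]: (z)·(z^5 + z^3 + z^2 + z + 1) = z^6 + z^4 + z^3 + z^2 + z.
Reduce using z^6 ≡ z^4 + z^3 + z + 1 (mod z^6 + z^4 + z^3 + z + 1).
Reduced: z^2 + 1.

1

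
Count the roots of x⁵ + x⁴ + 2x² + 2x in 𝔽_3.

3

Write P(x) = x⁵ + x⁴ + 2x² + 2x.
Evaluate at each of the 3 elements of 𝔽_3:
P(0) = 0 → root; P(1) = 0 → root; P(2) = 0 → root.
Roots: {0, 1, 2}.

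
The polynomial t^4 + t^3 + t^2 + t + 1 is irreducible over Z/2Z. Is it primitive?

No

Write f(t) = t^4 + t^3 + t^2 + t + 1.
|GF(2^4)^×| = 2^4 − 1 = 15. Prime factorization: 15 = 3·5.
f is primitive ⇔ t has order 15 in GF(2)[t]/(f), i.e. t^(15/q) ≠ 1 for each prime q | 15.
t^(5) mod f = 1
t^(3) mod f = t^3.
Since t^(5) = 1, the order of t divides 5 < 15; not primitive.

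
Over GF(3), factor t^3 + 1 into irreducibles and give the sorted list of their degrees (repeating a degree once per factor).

Write f(t) = t^3 + 1.
Roots in GF(3): f(0) = 1; f(1) = 2; f(2) = 0 → root.
Linear factors from roots: (t + 1).
Complete factorization: f(t) = (t + 1)^3.
Factor degrees with multiplicity: 1 + 1 + 1 = 3.

1, 1, 1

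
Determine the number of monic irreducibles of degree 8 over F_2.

By the necklace-counting formula, N_2(8) = (1/8) Σ_{d|8} μ(8/d)·2^d.
Divisors of 8: 1, 2, 4, 8; μ(8/d) for each: 0, 0, -1, 1.
Σ = − 2^4 + 2^8 = 240.
N = 240/8 = 30.

30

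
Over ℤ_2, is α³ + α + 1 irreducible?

Yes

Write m(α) = α³ + α + 1.
Check for roots in ℤ_2: m(0) = 1; m(1) = 1.
No roots. A degree-3 polynomial over a field with no linear factor is irreducible.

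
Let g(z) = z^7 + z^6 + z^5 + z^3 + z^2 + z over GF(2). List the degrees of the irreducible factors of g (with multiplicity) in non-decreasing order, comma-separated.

Roots in GF(2): g(0) = 0 → root; g(1) = 0 → root.
Linear factors from roots: (z), (z + 1).
Complete factorization: g(z) = (z)·(z + 1)^4·(z^2 + z + 1).
Factor degrees with multiplicity: 1 + 1 + 1 + 1 + 1 + 2 = 7.

1, 1, 1, 1, 1, 2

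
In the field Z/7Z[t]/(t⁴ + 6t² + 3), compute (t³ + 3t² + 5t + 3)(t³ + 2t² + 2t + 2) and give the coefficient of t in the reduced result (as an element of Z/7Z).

1

Multiply in Z/7Z[t]: (t³ + 3t² + 5t + 3)·(t³ + 2t² + 2t + 2) = t⁶ + 5t⁵ + 6t⁴ + t² + 2t + 6.
Reduce using t⁴ ≡ t² + 4 (mod t⁴ + 6t² + 3).
Reduced: 5t³ + 5t² + t + 6.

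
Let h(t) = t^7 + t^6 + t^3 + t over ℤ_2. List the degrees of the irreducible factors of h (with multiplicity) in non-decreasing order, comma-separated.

Roots in ℤ_2: h(0) = 0 → root; h(1) = 0 → root.
Linear factors from roots: (t), (t + 1).
Complete factorization: h(t) = (t)·(t + 1)·(t^2 + t + 1)·(t^3 + t^2 + 1).
Factor degrees with multiplicity: 1 + 1 + 2 + 3 = 7.

1, 1, 2, 3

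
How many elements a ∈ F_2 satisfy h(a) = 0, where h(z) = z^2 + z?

2

Evaluate at each of the 2 elements of F_2:
h(0) = 0 → root; h(1) = 0 → root.
Roots: {0, 1}.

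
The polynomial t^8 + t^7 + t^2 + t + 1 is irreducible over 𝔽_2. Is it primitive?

Write f(t) = t^8 + t^7 + t^2 + t + 1.
|GF(2^8)^×| = 2^8 − 1 = 255. Prime factorization: 255 = 3·5·17.
f is primitive ⇔ t has order 255 in GF(2)[t]/(f), i.e. t^(255/q) ≠ 1 for each prime q | 255.
t^(85) mod f = t^7 + t^5 + t^3 + t.
t^(51) mod f = t^6 + t^5 + t^3 + t^2.
t^(15) mod f = t^7 + t^6 + t^5 + t^4 + t^2.
None equal 1, so t has full order 255; f is primitive.

Yes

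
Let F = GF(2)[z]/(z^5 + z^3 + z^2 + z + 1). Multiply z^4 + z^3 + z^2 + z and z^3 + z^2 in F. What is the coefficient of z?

Multiply in GF(2)[z]: (z^4 + z^3 + z^2 + z)·(z^3 + z^2) = z^7 + z^3.
Reduce using z^5 ≡ z^3 + z^2 + z + 1 (mod z^5 + z^3 + z^2 + z + 1).
Reduced: z^4 + z^3 + z + 1.

1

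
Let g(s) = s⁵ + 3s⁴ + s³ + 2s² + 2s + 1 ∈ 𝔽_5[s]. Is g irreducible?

Check for roots in 𝔽_5: g(0) = 1; g(1) = 0 → root; g(2) = 1; g(3) = 3; g(4) = 2.
g(1) = 0, so (s − 1) divides g(s); g is reducible.

No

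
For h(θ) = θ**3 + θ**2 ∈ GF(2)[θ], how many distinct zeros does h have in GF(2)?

2

Evaluate at each of the 2 elements of GF(2):
h(0) = 0 → root; h(1) = 0 → root.
Roots: {0, 1}.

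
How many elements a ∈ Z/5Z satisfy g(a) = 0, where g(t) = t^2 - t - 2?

2

Evaluate at each of the 5 elements of Z/5Z:
g(0) = 3; g(1) = 3; g(2) = 0 → root; g(3) = 4; g(4) = 0 → root.
Roots: {2, 4}.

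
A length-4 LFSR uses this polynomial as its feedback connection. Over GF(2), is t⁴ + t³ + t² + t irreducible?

Write g(t) = t⁴ + t³ + t² + t.
Check for roots in GF(2): g(0) = 0 → root; g(1) = 0 → root.
g(0) = 0, so (t) divides g(t); g is reducible.

No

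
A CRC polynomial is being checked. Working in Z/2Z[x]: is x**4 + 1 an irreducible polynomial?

No

Write P(x) = x**4 + 1.
Check for roots in Z/2Z: P(0) = 1; P(1) = 0 → root.
P(1) = 0, so (x − 1) divides P(x); P is reducible.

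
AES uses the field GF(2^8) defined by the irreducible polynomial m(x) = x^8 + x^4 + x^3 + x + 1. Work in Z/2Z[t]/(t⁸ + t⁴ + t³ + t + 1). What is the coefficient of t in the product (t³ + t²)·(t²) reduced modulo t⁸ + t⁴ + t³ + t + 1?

0

Multiply in Z/2Z[t]: (t³ + t²)·(t²) = t⁵ + t⁴.
Reduced: t⁵ + t⁴.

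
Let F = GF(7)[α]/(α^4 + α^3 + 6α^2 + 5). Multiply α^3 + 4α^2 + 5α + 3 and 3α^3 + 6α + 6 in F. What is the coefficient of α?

Multiply in GF(7)[α]: (α^3 + 4α^2 + 5α + 3)·(3α^3 + 6α + 6) = 3α^6 + 5α^5 + 4α^3 + 5α^2 + 6α + 4.
Reduce using α^4 ≡ 6α^3 + α^2 + 2 (mod α^4 + α^3 + 6α^2 + 5).
Reduced: 5α^3 + 5α^2 + 3α + 6.

3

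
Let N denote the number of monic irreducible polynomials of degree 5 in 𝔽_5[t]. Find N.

624

The number of monic irreducibles of degree 5 over GF(5) is (1/5)·Σ_{d∣5} μ(5/d) 5^d.
Divisors of 5: 1, 5; μ(5/d) for each: -1, 1.
Σ = − 5^1 + 5^5 = 3120.
N = 3120/5 = 624.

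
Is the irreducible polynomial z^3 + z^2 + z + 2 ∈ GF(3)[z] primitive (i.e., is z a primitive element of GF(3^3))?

Write f(z) = z^3 + z^2 + z + 2.
|GF(3^3)^×| = 3^3 − 1 = 26. Prime factorization: 26 = 2·13.
f is primitive ⇔ z has order 26 in GF(3)[z]/(f), i.e. z^(26/q) ≠ 1 for each prime q | 26.
z^(13) mod f = 1
z^(2) mod f = z^2.
Since z^(13) = 1, the order of z divides 13 < 26; not primitive.

No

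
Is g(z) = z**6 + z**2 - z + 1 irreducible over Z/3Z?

Yes

Check for roots in Z/3Z: g(0) = 1; g(1) = 2; g(2) = 1.
No roots, so no linear factors.
Monic irreducibles of degree 2 over GF(3): z**2 + 1, z**2 + z - 1, z**2 - z - 1.
None of them divide g (all give nonzero remainder).
Degree-3 irreducible divisors: test the 8 monic irreducibles of degree 3 over GF(3).
None of them divide g (all give nonzero remainder).
No irreducible factor of degree ≤ 3 exists, so g is irreducible over GF(3).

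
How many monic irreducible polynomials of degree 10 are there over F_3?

By the necklace-counting formula, N_3(10) = (1/10) Σ_{d|10} μ(10/d)·3^d.
Divisors of 10: 1, 2, 5, 10; μ(10/d) for each: 1, -1, -1, 1.
Σ = 3^1 − 3^2 − 3^5 + 3^10 = 58800.
N = 58800/10 = 5880.

5880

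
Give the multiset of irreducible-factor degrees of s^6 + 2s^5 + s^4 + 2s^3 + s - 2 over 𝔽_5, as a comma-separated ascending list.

Write g(s) = s^6 + 2s^5 + s^4 + 2s^3 + s - 2.
Roots in 𝔽_5: g(0) = 3; g(1) = 0 → root; g(2) = 0 → root; g(3) = 1; g(4) = 0 → root.
Linear factors from roots: (s - 1), (s - 2), (s + 1).
Complete factorization: g(s) = (s + 1)·(s - 2)·(s - 1)·(s^3 - s^2 - 1).
Factor degrees with multiplicity: 1 + 1 + 1 + 3 = 6.

1, 1, 1, 3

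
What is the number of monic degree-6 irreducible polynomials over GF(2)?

9

Gauss's count: N_{2}(6) = (1/6) Σ_{d|6} μ(6/d)·2^d.
Divisors of 6: 1, 2, 3, 6; μ(6/d) for each: 1, -1, -1, 1.
Σ = 2^1 − 2^2 − 2^3 + 2^6 = 54.
N = 54/6 = 9.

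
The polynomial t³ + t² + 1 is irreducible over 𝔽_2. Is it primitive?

Write f(t) = t³ + t² + 1.
|GF(2^3)^×| = 2^3 − 1 = 7. Prime factorization: 7 = 7.
f is primitive ⇔ t has order 7 in GF(2)[t]/(f), i.e. t^(7/q) ≠ 1 for each prime q | 7.
t^(1) mod f = t.
None equal 1, so t has full order 7; f is primitive.

Yes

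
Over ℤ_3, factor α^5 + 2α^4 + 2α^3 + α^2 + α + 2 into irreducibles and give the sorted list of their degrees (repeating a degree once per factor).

Write g(α) = α^5 + 2α^4 + 2α^3 + α^2 + α + 2.
Roots in ℤ_3: g(0) = 2; g(1) = 0 → root; g(2) = 1.
Linear factors from roots: (α + 2).
Complete factorization: g(α) = (α + 2)·(α^2 + 1)^2.
Factor degrees with multiplicity: 1 + 2 + 2 = 5.

1, 2, 2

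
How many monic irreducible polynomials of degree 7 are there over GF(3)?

312

The number of monic irreducibles of degree 7 over GF(3) is (1/7)·Σ_{d∣7} μ(7/d) 3^d.
Divisors of 7: 1, 7; μ(7/d) for each: -1, 1.
Σ = − 3^1 + 3^7 = 2184.
N = 2184/7 = 312.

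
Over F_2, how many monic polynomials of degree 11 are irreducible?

186

x^(2^11) − x is the product of all monic irreducibles of degree dividing 11; Möbius inversion gives N = (1/11) Σ μ(11/d)·2^d.
Divisors of 11: 1, 11; μ(11/d) for each: -1, 1.
Σ = − 2^1 + 2^11 = 2046.
N = 2046/11 = 186.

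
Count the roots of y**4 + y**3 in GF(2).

Write h(y) = y**4 + y**3.
Evaluate at each of the 2 elements of GF(2):
h(0) = 0 → root; h(1) = 0 → root.
Roots: {0, 1}.

2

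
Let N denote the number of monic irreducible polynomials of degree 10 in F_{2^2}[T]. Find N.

104754

The number of monic irreducibles of degree 10 over GF(4) is (1/10)·Σ_{d∣10} μ(10/d) 4^d.
Divisors of 10: 1, 2, 5, 10; μ(10/d) for each: 1, -1, -1, 1.
Σ = 4^1 − 4^2 − 4^5 + 4^10 = 1047540.
N = 1047540/10 = 104754.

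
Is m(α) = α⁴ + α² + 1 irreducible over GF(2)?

Check for roots in GF(2): m(0) = 1; m(1) = 1.
No roots, so no linear factors.
Monic irreducibles of degree 2 over GF(2): α² + α + 1.
α² + α + 1 divides m: m(α) = (α² + α + 1)·(α² + α + 1).

No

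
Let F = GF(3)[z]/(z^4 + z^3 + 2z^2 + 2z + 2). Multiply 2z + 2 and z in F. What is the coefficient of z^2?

2

Multiply in GF(3)[z]: (2z + 2)·(z) = 2z^2 + 2z.
Reduced: 2z^2 + 2z.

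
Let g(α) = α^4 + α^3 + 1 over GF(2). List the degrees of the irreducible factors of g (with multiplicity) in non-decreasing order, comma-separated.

Roots in GF(2): g(0) = 1; g(1) = 1.
Complete factorization: g(α) = (α^4 + α^3 + 1).
Factor degrees with multiplicity: 4 = 4.

4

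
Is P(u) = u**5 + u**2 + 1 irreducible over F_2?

Check for roots in F_2: P(0) = 1; P(1) = 1.
No roots, so no linear factors.
Monic irreducibles of degree 2 over GF(2): u**2 + u + 1.
None of them divide P (all give nonzero remainder).
No irreducible factor of degree ≤ 2 exists, so P is irreducible over GF(2).

Yes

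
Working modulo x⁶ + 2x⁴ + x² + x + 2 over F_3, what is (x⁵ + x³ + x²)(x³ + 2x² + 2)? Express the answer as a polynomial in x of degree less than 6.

x^5 + 2x^3 + 2x^2 + 2

Multiply in F_3[x]: (x⁵ + x³ + x²)·(x³ + 2x² + 2) = x⁸ + 2x⁷ + x⁶ + 2x⁵ + 2x⁴ + 2x³ + 2x².
Reduce using x⁶ ≡ x⁴ + 2x² + 2x + 1 (mod x⁶ + 2x⁴ + x² + x + 2).
Reduced: x⁵ + 2x³ + 2x² + 2.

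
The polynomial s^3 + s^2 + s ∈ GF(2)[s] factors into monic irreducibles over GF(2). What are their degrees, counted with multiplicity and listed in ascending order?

Write g(s) = s^3 + s^2 + s.
Roots in GF(2): g(0) = 0 → root; g(1) = 1.
Linear factors from roots: (s).
Complete factorization: g(s) = (s)·(s^2 + s + 1).
Factor degrees with multiplicity: 1 + 2 = 3.

1, 2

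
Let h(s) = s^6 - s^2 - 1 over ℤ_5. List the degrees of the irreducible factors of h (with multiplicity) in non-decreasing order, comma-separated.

2, 4

Roots in ℤ_5: h(0) = 4; h(1) = 4; h(2) = 4; h(3) = 4; h(4) = 4.
Complete factorization: h(s) = (s^2 - 2)·(s^4 + 2s^2 - 2).
Factor degrees with multiplicity: 2 + 4 = 6.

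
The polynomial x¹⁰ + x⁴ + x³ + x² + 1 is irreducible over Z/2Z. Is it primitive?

No

Write f(x) = x¹⁰ + x⁴ + x³ + x² + 1.
|GF(2^10)^×| = 2^10 − 1 = 1023. Prime factorization: 1023 = 3·11·31.
f is primitive ⇔ x has order 1023 in GF(2)[x]/(f), i.e. x^(1023/q) ≠ 1 for each prime q | 1023.
x^(341) mod f = 1
x^(93) mod f = x⁹ + x⁸ + x⁷ + x³ + x² + x + 1.
x^(33) mod f = x⁹ + x⁶ + x³ + x + 1.
Since x^(341) = 1, the order of x divides 341 < 1023; not primitive.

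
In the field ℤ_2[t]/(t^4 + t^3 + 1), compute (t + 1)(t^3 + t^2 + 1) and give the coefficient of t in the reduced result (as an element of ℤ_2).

Multiply in ℤ_2[t]: (t + 1)·(t^3 + t^2 + 1) = t^4 + t^2 + t + 1.
Reduce using t^4 ≡ t^3 + 1 (mod t^4 + t^3 + 1).
Reduced: t^3 + t^2 + t.

1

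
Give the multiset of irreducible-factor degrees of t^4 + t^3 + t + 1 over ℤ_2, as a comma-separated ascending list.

Write h(t) = t^4 + t^3 + t + 1.
Roots in ℤ_2: h(0) = 1; h(1) = 0 → root.
Linear factors from roots: (t + 1).
Complete factorization: h(t) = (t + 1)^2·(t^2 + t + 1).
Factor degrees with multiplicity: 1 + 1 + 2 = 4.

1, 1, 2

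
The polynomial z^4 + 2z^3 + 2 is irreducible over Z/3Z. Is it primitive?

Yes

Write f(z) = z^4 + 2z^3 + 2.
|GF(3^4)^×| = 3^4 − 1 = 80. Prime factorization: 80 = 2^4·5.
f is primitive ⇔ z has order 80 in GF(3)[z]/(f), i.e. z^(80/q) ≠ 1 for each prime q | 80.
z^(40) mod f = 2.
z^(16) mod f = 2z^2 + z + 2.
None equal 1, so z has full order 80; f is primitive.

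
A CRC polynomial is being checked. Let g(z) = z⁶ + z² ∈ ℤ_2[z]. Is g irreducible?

Check for roots in ℤ_2: g(0) = 0 → root; g(1) = 0 → root.
g(0) = 0, so (z) divides g(z); g is reducible.

No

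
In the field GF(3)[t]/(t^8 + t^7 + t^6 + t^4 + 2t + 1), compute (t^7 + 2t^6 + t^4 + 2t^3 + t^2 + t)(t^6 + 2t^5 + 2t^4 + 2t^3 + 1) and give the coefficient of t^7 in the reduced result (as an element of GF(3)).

Multiply in GF(3)[t]: (t^7 + 2t^6 + t^4 + 2t^3 + t^2 + t)·(t^6 + 2t^5 + 2t^4 + 2t^3 + 1) = t^13 + t^12 + t^10 + 2t^9 + t^8 + t^7 + t^6 + t^5 + 2t^3 + t^2 + t.
Reduce using t^8 ≡ 2t^7 + 2t^6 + 2t^4 + t + 2 (mod t^8 + t^7 + t^6 + t^4 + 2t + 1).
Reduced: t^6 + 2t^3 + 2t^2 + 1.

0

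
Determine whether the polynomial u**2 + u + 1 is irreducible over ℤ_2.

Yes

Write g(u) = u**2 + u + 1.
Check for roots in ℤ_2: g(0) = 1; g(1) = 1.
No roots. A degree-2 polynomial over a field with no linear factor is irreducible.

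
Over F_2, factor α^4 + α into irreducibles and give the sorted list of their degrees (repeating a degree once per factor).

1, 1, 2

Write f(α) = α^4 + α.
Roots in F_2: f(0) = 0 → root; f(1) = 0 → root.
Linear factors from roots: (α), (α + 1).
Complete factorization: f(α) = (α)·(α + 1)·(α^2 + α + 1).
Factor degrees with multiplicity: 1 + 1 + 2 = 4.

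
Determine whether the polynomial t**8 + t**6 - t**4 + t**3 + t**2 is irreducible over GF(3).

No

Write P(t) = t**8 + t**6 - t**4 + t**3 + t**2.
Check for roots in GF(3): P(0) = 0 → root; P(1) = 0 → root; P(2) = 1.
P(0) = 0, so (t) divides P(t); P is reducible.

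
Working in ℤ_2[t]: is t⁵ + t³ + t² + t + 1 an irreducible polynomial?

Yes

Write g(t) = t⁵ + t³ + t² + t + 1.
Check for roots in ℤ_2: g(0) = 1; g(1) = 1.
No roots, so no linear factors.
Monic irreducibles of degree 2 over GF(2): t² + t + 1.
None of them divide g (all give nonzero remainder).
No irreducible factor of degree ≤ 2 exists, so g is irreducible over GF(2).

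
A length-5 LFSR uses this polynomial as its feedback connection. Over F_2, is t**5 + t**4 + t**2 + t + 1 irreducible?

Yes

Write P(t) = t**5 + t**4 + t**2 + t + 1.
Check for roots in F_2: P(0) = 1; P(1) = 1.
No roots, so no linear factors.
Monic irreducibles of degree 2 over GF(2): t**2 + t + 1.
None of them divide P (all give nonzero remainder).
No irreducible factor of degree ≤ 2 exists, so P is irreducible over GF(2).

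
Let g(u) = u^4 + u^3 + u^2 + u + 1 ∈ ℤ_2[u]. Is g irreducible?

Yes

Check for roots in ℤ_2: g(0) = 1; g(1) = 1.
No roots, so no linear factors.
Monic irreducibles of degree 2 over GF(2): u^2 + u + 1.
None of them divide g (all give nonzero remainder).
No irreducible factor of degree ≤ 2 exists, so g is irreducible over GF(2).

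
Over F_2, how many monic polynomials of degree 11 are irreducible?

The number of monic irreducibles of degree 11 over GF(2) is (1/11)·Σ_{d∣11} μ(11/d) 2^d.
Divisors of 11: 1, 11; μ(11/d) for each: -1, 1.
Σ = − 2^1 + 2^11 = 2046.
N = 2046/11 = 186.

186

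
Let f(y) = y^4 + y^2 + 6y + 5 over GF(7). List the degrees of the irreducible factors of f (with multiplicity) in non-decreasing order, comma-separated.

Linear factors from roots: (y + 3).
Complete factorization: f(y) = (y + 3)·(y^3 + 4y^2 + 3y + 4).
Factor degrees with multiplicity: 1 + 3 = 4.

1, 3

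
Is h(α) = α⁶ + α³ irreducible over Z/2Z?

No

Check for roots in Z/2Z: h(0) = 0 → root; h(1) = 0 → root.
h(0) = 0, so (α) divides h(α); h is reducible.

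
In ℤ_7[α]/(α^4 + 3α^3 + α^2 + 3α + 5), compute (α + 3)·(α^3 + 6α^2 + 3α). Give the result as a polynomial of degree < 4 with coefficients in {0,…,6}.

Multiply in ℤ_7[α]: (α + 3)·(α^3 + 6α^2 + 3α) = α^4 + 2α^3 + 2α.
Reduce using α^4 ≡ 4α^3 + 6α^2 + 4α + 2 (mod α^4 + 3α^3 + α^2 + 3α + 5).
Reduced: 6α^3 + 6α^2 + 6α + 2.

6α^3 + 6α^2 + 6α + 2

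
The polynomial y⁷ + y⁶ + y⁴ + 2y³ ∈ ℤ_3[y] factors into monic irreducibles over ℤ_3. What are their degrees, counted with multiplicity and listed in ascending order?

Write g(y) = y⁷ + y⁶ + y⁴ + 2y³.
Roots in ℤ_3: g(0) = 0 → root; g(1) = 2; g(2) = 2.
Linear factors from roots: (y).
Complete factorization: g(y) = (y)^3·(y² + 1)·(y² + y + 2).
Factor degrees with multiplicity: 1 + 1 + 1 + 2 + 2 = 7.

1, 1, 1, 2, 2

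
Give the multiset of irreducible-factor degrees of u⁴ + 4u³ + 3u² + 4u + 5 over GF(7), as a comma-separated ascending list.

Write f(u) = u⁴ + 4u³ + 3u² + 4u + 5.
Linear factors from roots: (u + 3), (u + 2).
Complete factorization: f(u) = (u + 2)·(u + 3)^3.
Factor degrees with multiplicity: 1 + 1 + 1 + 1 = 4.

1, 1, 1, 1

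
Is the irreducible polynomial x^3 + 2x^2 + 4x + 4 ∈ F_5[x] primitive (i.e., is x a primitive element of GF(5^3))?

No

Write f(x) = x^3 + 2x^2 + 4x + 4.
|GF(5^3)^×| = 5^3 − 1 = 124. Prime factorization: 124 = 2^2·31.
f is primitive ⇔ x has order 124 in GF(5)[x]/(f), i.e. x^(124/q) ≠ 1 for each prime q | 124.
x^(62) mod f = 1
x^(4) mod f = 4x + 3.
Since x^(62) = 1, the order of x divides 62 < 124; not primitive.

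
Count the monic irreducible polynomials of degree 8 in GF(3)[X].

x^(3^8) − x is the product of all monic irreducibles of degree dividing 8; Möbius inversion gives N = (1/8) Σ μ(8/d)·3^d.
Divisors of 8: 1, 2, 4, 8; μ(8/d) for each: 0, 0, -1, 1.
Σ = − 3^4 + 3^8 = 6480.
N = 6480/8 = 810.

810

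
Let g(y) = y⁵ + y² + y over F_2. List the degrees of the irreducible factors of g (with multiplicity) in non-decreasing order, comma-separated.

1, 4

Roots in F_2: g(0) = 0 → root; g(1) = 1.
Linear factors from roots: (y).
Complete factorization: g(y) = (y)·(y⁴ + y + 1).
Factor degrees with multiplicity: 1 + 4 = 5.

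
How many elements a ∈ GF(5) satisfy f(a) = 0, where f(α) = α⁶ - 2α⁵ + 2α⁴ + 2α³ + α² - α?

Evaluate at each of the 5 elements of GF(5):
f(0) = 0 → root; f(1) = 3; f(2) = 0 → root; f(3) = 0 → root; f(4) = 0 → root.
Roots: {0, 2, 3, 4}.

4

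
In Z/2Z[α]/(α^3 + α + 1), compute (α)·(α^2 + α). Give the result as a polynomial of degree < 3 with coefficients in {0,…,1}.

Multiply in Z/2Z[α]: (α)·(α^2 + α) = α^3 + α^2.
Reduce using α^3 ≡ α + 1 (mod α^3 + α + 1).
Reduced: α^2 + α + 1.

α^2 + α + 1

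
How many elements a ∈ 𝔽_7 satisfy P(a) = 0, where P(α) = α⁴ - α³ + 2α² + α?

Evaluate at each of the 7 elements of 𝔽_7:
P(0) = 0 → root; P(1) = 3; P(2) = 4; P(3) = 5; P(4) = 4; P(5) = 2; P(6) = 3.
Roots: {0}.

1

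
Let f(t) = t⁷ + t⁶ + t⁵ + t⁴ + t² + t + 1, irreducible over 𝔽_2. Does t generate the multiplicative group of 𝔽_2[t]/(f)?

Yes

|GF(2^7)^×| = 2^7 − 1 = 127. Prime factorization: 127 = 127.
f is primitive ⇔ t has order 127 in GF(2)[t]/(f), i.e. t^(127/q) ≠ 1 for each prime q | 127.
t^(1) mod f = t.
None equal 1, so t has full order 127; f is primitive.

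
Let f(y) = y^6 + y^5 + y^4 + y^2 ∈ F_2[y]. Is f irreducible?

No

Check for roots in F_2: f(0) = 0 → root; f(1) = 0 → root.
f(0) = 0, so (y) divides f(y); f is reducible.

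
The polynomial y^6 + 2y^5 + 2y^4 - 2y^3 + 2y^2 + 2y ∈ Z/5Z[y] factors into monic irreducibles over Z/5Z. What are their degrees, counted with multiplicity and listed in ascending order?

Write h(y) = y^6 + 2y^5 + 2y^4 - 2y^3 + 2y^2 + 2y.
Roots in Z/5Z: h(0) = 0 → root; h(1) = 2; h(2) = 1; h(3) = 2; h(4) = 3.
Linear factors from roots: (y).
Complete factorization: h(y) = (y)·(y^2 + y + 1)·(y^3 + y^2 + 2).
Factor degrees with multiplicity: 1 + 2 + 3 = 6.

1, 2, 3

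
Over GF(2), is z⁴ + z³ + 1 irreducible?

Write m(z) = z⁴ + z³ + 1.
Check for roots in GF(2): m(0) = 1; m(1) = 1.
No roots, so no linear factors.
Monic irreducibles of degree 2 over GF(2): z² + z + 1.
None of them divide m (all give nonzero remainder).
No irreducible factor of degree ≤ 2 exists, so m is irreducible over GF(2).

Yes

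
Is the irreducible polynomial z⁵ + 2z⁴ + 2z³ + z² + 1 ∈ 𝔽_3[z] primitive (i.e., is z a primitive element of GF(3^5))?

Write f(z) = z⁵ + 2z⁴ + 2z³ + z² + 1.
|GF(3^5)^×| = 3^5 − 1 = 242. Prime factorization: 242 = 2·11^2.
f is primitive ⇔ z has order 242 in GF(3)[z]/(f), i.e. z^(242/q) ≠ 1 for each prime q | 242.
z^(121) mod f = 2.
z^(22) mod f = z⁴ + z³ + z² + 1.
None equal 1, so z has full order 242; f is primitive.

Yes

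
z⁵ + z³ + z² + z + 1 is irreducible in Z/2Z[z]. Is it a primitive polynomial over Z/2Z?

Write f(z) = z⁵ + z³ + z² + z + 1.
|GF(2^5)^×| = 2^5 − 1 = 31. Prime factorization: 31 = 31.
f is primitive ⇔ z has order 31 in GF(2)[z]/(f), i.e. z^(31/q) ≠ 1 for each prime q | 31.
z^(1) mod f = z.
None equal 1, so z has full order 31; f is primitive.

Yes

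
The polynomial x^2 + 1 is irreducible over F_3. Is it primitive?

No

Write f(x) = x^2 + 1.
|GF(3^2)^×| = 3^2 − 1 = 8. Prime factorization: 8 = 2^3.
f is primitive ⇔ x has order 8 in GF(3)[x]/(f), i.e. x^(8/q) ≠ 1 for each prime q | 8.
x^(4) mod f = 1
Since x^(4) = 1, the order of x divides 4 < 8; not primitive.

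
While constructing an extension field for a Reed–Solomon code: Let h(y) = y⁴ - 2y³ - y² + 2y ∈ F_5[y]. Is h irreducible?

Check for roots in F_5: h(0) = 0 → root; h(1) = 0 → root; h(2) = 0 → root; h(3) = 4; h(4) = 0 → root.
h(0) = 0, so (y) divides h(y); h is reducible.

No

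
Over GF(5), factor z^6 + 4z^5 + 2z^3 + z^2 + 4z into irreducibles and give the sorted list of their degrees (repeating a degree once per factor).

1, 1, 4

Write f(z) = z^6 + 4z^5 + 2z^3 + z^2 + 4z.
Roots in GF(5): f(0) = 0 → root; f(1) = 2; f(2) = 0 → root; f(3) = 1; f(4) = 2.
Linear factors from roots: (z), (z + 3).
Complete factorization: f(z) = (z)·(z + 3)·(z^4 + z^3 + 2z^2 + z + 3).
Factor degrees with multiplicity: 1 + 1 + 4 = 6.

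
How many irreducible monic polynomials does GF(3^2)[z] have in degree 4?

By the necklace-counting formula, N_9(4) = (1/4) Σ_{d|4} μ(4/d)·9^d.
Divisors of 4: 1, 2, 4; μ(4/d) for each: 0, -1, 1.
Σ = − 9^2 + 9^4 = 6480.
N = 6480/4 = 1620.

1620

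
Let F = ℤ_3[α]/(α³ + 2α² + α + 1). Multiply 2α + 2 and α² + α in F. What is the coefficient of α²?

Multiply in ℤ_3[α]: (2α + 2)·(α² + α) = 2α³ + α² + 2α.
Reduce using α³ ≡ α² + 2α + 2 (mod α³ + 2α² + α + 1).
Reduced: 1.

0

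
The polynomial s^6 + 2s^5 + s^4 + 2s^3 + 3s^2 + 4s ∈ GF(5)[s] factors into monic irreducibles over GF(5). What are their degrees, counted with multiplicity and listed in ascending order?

1, 1, 2, 2

Write f(s) = s^6 + 2s^5 + s^4 + 2s^3 + 3s^2 + 4s.
Roots in GF(5): f(0) = 0 → root; f(1) = 3; f(2) = 0 → root; f(3) = 4; f(4) = 2.
Linear factors from roots: (s), (s + 3).
Complete factorization: f(s) = (s)·(s + 3)·(s^2 + s + 2)·(s^2 + 3s + 4).
Factor degrees with multiplicity: 1 + 1 + 2 + 2 = 6.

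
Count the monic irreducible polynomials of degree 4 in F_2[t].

3

x^(2^4) − x is the product of all monic irreducibles of degree dividing 4; Möbius inversion gives N = (1/4) Σ μ(4/d)·2^d.
Divisors of 4: 1, 2, 4; μ(4/d) for each: 0, -1, 1.
Σ = − 2^2 + 2^4 = 12.
N = 12/4 = 3.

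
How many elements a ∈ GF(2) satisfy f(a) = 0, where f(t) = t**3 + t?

Evaluate at each of the 2 elements of GF(2):
f(0) = 0 → root; f(1) = 0 → root.
Roots: {0, 1}.

2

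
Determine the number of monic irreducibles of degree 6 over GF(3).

x^(3^6) − x is the product of all monic irreducibles of degree dividing 6; Möbius inversion gives N = (1/6) Σ μ(6/d)·3^d.
Divisors of 6: 1, 2, 3, 6; μ(6/d) for each: 1, -1, -1, 1.
Σ = 3^1 − 3^2 − 3^3 + 3^6 = 696.
N = 696/6 = 116.

116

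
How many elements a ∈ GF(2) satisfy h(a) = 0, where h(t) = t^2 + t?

Evaluate at each of the 2 elements of GF(2):
h(0) = 0 → root; h(1) = 0 → root.
Roots: {0, 1}.

2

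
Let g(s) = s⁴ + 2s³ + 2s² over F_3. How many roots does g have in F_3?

Evaluate at each of the 3 elements of F_3:
g(0) = 0 → root; g(1) = 2; g(2) = 1.
Roots: {0}.

1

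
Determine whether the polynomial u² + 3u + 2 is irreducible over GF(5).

Write h(u) = u² + 3u + 2.
Check for roots in GF(5): h(0) = 2; h(1) = 1; h(2) = 2; h(3) = 0 → root; h(4) = 0 → root.
h(3) = 0, so (u − 3) divides h(u); h is reducible.

No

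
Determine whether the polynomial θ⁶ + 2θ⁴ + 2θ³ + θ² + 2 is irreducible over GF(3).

Yes

Write g(θ) = θ⁶ + 2θ⁴ + 2θ³ + θ² + 2.
Check for roots in GF(3): g(0) = 2; g(1) = 2; g(2) = 1.
No roots, so no linear factors.
Monic irreducibles of degree 2 over GF(3): θ² + 1, θ² + θ + 2, θ² + 2θ + 2.
None of them divide g (all give nonzero remainder).
Degree-3 irreducible divisors: test the 8 monic irreducibles of degree 3 over GF(3).
None of them divide g (all give nonzero remainder).
No irreducible factor of degree ≤ 3 exists, so g is irreducible over GF(3).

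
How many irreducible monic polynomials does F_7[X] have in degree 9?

By the necklace-counting formula, N_7(9) = (1/9) Σ_{d|9} μ(9/d)·7^d.
Divisors of 9: 1, 3, 9; μ(9/d) for each: 0, -1, 1.
Σ = − 7^3 + 7^9 = 40353264.
N = 40353264/9 = 4483696.

4483696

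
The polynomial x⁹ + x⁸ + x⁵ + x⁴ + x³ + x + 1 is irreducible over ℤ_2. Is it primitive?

Yes

Write f(x) = x⁹ + x⁸ + x⁵ + x⁴ + x³ + x + 1.
|GF(2^9)^×| = 2^9 − 1 = 511. Prime factorization: 511 = 7·73.
f is primitive ⇔ x has order 511 in GF(2)[x]/(f), i.e. x^(511/q) ≠ 1 for each prime q | 511.
x^(73) mod f = x⁸ + x⁷ + x⁵ + x³ + x².
x^(7) mod f = x⁷.
None equal 1, so x has full order 511; f is primitive.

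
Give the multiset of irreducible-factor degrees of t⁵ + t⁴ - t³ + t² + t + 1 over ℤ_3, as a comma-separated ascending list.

5

Write f(t) = t⁵ + t⁴ - t³ + t² + t + 1.
Roots in ℤ_3: f(0) = 1; f(1) = 1; f(2) = 2.
Complete factorization: f(t) = (t⁵ + t⁴ - t³ + t² + t + 1).
Factor degrees with multiplicity: 5 = 5.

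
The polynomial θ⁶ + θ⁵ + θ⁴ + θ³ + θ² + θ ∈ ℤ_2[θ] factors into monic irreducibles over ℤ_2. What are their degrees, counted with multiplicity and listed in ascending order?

1, 1, 2, 2

Write h(θ) = θ⁶ + θ⁵ + θ⁴ + θ³ + θ² + θ.
Roots in ℤ_2: h(0) = 0 → root; h(1) = 0 → root.
Linear factors from roots: (θ), (θ + 1).
Complete factorization: h(θ) = (θ)·(θ + 1)·(θ² + θ + 1)^2.
Factor degrees with multiplicity: 1 + 1 + 2 + 2 = 6.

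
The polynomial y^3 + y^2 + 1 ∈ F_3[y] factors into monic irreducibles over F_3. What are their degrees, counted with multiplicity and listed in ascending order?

Write h(y) = y^3 + y^2 + 1.
Roots in F_3: h(0) = 1; h(1) = 0 → root; h(2) = 1.
Linear factors from roots: (y - 1).
Complete factorization: h(y) = (y - 1)·(y^2 - y - 1).
Factor degrees with multiplicity: 1 + 2 = 3.

1, 2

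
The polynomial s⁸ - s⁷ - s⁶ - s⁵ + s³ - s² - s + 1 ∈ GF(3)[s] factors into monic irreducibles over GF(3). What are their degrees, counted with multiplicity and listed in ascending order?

Write h(s) = s⁸ - s⁷ - s⁶ - s⁵ + s³ - s² - s + 1.
Roots in GF(3): h(0) = 1; h(1) = 1; h(2) = 2.
Complete factorization: h(s) = (s⁸ - s⁷ - s⁶ - s⁵ + s³ - s² - s + 1).
Factor degrees with multiplicity: 8 = 8.

8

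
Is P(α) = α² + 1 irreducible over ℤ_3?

Yes

Check for roots in ℤ_3: P(0) = 1; P(1) = 2; P(2) = 2.
No roots. A degree-2 polynomial over a field with no linear factor is irreducible.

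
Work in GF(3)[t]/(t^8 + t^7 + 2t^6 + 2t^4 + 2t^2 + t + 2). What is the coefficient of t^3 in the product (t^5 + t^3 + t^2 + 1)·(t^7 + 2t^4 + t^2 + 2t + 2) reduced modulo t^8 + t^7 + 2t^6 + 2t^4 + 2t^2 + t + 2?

Multiply in GF(3)[t]: (t^5 + t^3 + t^2 + 1)·(t^7 + 2t^4 + t^2 + 2t + 2) = t^12 + t^10 + t^7 + t^6 + 2t^4 + t^3 + 2t + 2.
Reduce using t^8 ≡ 2t^7 + t^6 + t^4 + t^2 + 2t + 1 (mod t^8 + t^7 + 2t^6 + 2t^4 + 2t^2 + t + 2).
Reduced: t^6 + 2t^3 + 2t + 1.

2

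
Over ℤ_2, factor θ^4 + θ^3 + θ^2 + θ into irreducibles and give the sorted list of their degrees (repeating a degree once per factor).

Write f(θ) = θ^4 + θ^3 + θ^2 + θ.
Roots in ℤ_2: f(0) = 0 → root; f(1) = 0 → root.
Linear factors from roots: (θ), (θ + 1).
Complete factorization: f(θ) = (θ)·(θ + 1)^3.
Factor degrees with multiplicity: 1 + 1 + 1 + 1 = 4.

1, 1, 1, 1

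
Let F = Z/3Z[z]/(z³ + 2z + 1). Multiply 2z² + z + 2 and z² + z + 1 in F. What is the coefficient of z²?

Multiply in Z/3Z[z]: (2z² + z + 2)·(z² + z + 1) = 2z⁴ + 2z² + 2.
Reduce using z³ ≡ z + 2 (mod z³ + 2z + 1).
Reduced: z² + z + 2.

1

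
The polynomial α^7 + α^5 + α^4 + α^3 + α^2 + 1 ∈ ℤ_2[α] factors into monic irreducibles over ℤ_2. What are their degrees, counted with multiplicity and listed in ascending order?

Write h(α) = α^7 + α^5 + α^4 + α^3 + α^2 + 1.
Roots in ℤ_2: h(0) = 1; h(1) = 0 → root.
Linear factors from roots: (α + 1).
Complete factorization: h(α) = (α + 1)·(α^2 + α + 1)^3.
Factor degrees with multiplicity: 1 + 2 + 2 + 2 = 7.

1, 2, 2, 2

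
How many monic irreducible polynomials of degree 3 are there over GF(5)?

x^(5^3) − x is the product of all monic irreducibles of degree dividing 3; Möbius inversion gives N = (1/3) Σ μ(3/d)·5^d.
Divisors of 3: 1, 3; μ(3/d) for each: -1, 1.
Σ = − 5^1 + 5^3 = 120.
N = 120/3 = 40.

40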